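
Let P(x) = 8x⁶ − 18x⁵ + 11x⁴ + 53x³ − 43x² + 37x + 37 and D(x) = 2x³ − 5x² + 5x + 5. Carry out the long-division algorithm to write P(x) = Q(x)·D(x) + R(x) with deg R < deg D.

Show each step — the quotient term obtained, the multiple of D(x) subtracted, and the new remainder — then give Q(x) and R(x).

Step 1: lead(8x⁶ − 18x⁵ + 11x⁴ + 53x³ − 43x² + 37x + 37) ÷ lead(D) = 8x⁶ ÷ 2x³ = 4x³. Subtract (4x³)·D = 8x⁶ − 20x⁵ + 20x⁴ + 20x³. Remainder: 2x⁵ − 9x⁴ + 33x³ − 43x² + 37x + 37.
Step 2: lead(2x⁵ − 9x⁴ + 33x³ − 43x² + 37x + 37) ÷ lead(D) = 2x⁵ ÷ 2x³ = x². Subtract (x²)·D = 2x⁵ − 5x⁴ + 5x³ + 5x². Remainder: −4x⁴ + 28x³ − 48x² + 37x + 37.
Step 3: lead(−4x⁴ + 28x³ − 48x² + 37x + 37) ÷ lead(D) = −4x⁴ ÷ 2x³ = −2x. Subtract (−2x)·D = −4x⁴ + 10x³ − 10x² − 10x. Remainder: 18x³ − 38x² + 47x + 37.
Step 4: lead(18x³ − 38x² + 47x + 37) ÷ lead(D) = 18x³ ÷ 2x³ = 9. Subtract (9)·D = 18x³ − 45x² + 45x + 45. Remainder: 7x² + 2x − 8.

Q(x) = 4x³ + x² − 2x + 9; R(x) = 7x² + 2x − 8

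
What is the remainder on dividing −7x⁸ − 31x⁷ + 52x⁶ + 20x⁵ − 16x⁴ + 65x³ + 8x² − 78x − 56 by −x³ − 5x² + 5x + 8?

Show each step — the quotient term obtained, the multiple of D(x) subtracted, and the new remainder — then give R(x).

R(x) = −8

Step 1: lead(−7x⁸ − 31x⁷ + 52x⁶ + 20x⁵ − 16x⁴ + 65x³ + 8x² − 78x − 56) ÷ lead(D) = −7x⁸ ÷ −x³ = 7x⁵. Subtract (7x⁵)·D = −7x⁸ − 35x⁷ + 35x⁶ + 56x⁵. Remainder: 4x⁷ + 17x⁶ − 36x⁵ − 16x⁴ + 65x³ + 8x² − 78x − 56.
Step 2: lead(4x⁷ + 17x⁶ − 36x⁵ − 16x⁴ + 65x³ + 8x² − 78x − 56) ÷ lead(D) = 4x⁷ ÷ −x³ = −4x⁴. Subtract (−4x⁴)·D = 4x⁷ + 20x⁶ − 20x⁵ − 32x⁴. Remainder: −3x⁶ − 16x⁵ + 16x⁴ + 65x³ + 8x² − 78x − 56.
Step 3: lead(−3x⁶ − 16x⁵ + 16x⁴ + 65x³ + 8x² − 78x − 56) ÷ lead(D) = −3x⁶ ÷ −x³ = 3x³. Subtract (3x³)·D = −3x⁶ − 15x⁵ + 15x⁴ + 24x³. Remainder: −x⁵ + x⁴ + 41x³ + 8x² − 78x − 56.
Step 4: lead(−x⁵ + x⁴ + 41x³ + 8x² − 78x − 56) ÷ lead(D) = −x⁵ ÷ −x³ = x². Subtract (x²)·D = −x⁵ − 5x⁴ + 5x³ + 8x². Remainder: 6x⁴ + 36x³ − 78x − 56.
Step 5: lead(6x⁴ + 36x³ − 78x − 56) ÷ lead(D) = 6x⁴ ÷ −x³ = −6x. Subtract (−6x)·D = 6x⁴ + 30x³ − 30x² − 48x. Remainder: 6x³ + 30x² − 30x − 56.
Step 6: lead(6x³ + 30x² − 30x − 56) ÷ lead(D) = 6x³ ÷ −x³ = −6. Subtract (−6)·D = 6x³ + 30x² − 30x − 48. Remainder: −8.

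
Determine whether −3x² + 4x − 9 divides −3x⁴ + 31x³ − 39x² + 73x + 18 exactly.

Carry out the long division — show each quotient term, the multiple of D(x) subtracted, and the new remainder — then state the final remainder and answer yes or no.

Step 1: lead(−3x⁴ + 31x³ − 39x² + 73x + 18) ÷ lead(D) = −3x⁴ ÷ −3x² = x². Subtract (x²)·D = −3x⁴ + 4x³ − 9x². Remainder: 27x³ − 30x² + 73x + 18.
Step 2: lead(27x³ − 30x² + 73x + 18) ÷ lead(D) = 27x³ ÷ −3x² = −9x. Subtract (−9x)·D = 27x³ − 36x² + 81x. Remainder: 6x² − 8x + 18.
Step 3: lead(6x² − 8x + 18) ÷ lead(D) = 6x² ÷ −3x² = −2. Subtract (−2)·D = 6x² − 8x + 18. Remainder: 0.

R(x) = 0, so D(x) is a factor of P(x). yes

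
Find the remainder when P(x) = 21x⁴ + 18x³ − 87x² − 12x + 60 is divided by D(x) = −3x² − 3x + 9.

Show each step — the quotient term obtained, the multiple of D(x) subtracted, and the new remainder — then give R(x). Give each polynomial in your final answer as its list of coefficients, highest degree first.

Step 1: lead(21x⁴ + 18x³ − 87x² − 12x + 60) ÷ lead(D) = 21x⁴ ÷ −3x² = −7x². Subtract (−7x²)·D = 21x⁴ + 21x³ − 63x². Remainder: −3x³ − 24x² − 12x + 60.
Step 2: lead(−3x³ − 24x² − 12x + 60) ÷ lead(D) = −3x³ ÷ −3x² = x. Subtract (x)·D = −3x³ − 3x² + 9x. Remainder: −21x² − 21x + 60.
Step 3: lead(−21x² − 21x + 60) ÷ lead(D) = −21x² ÷ −3x² = 7. Subtract (7)·D = −21x² − 21x + 63. Remainder: −3.

R = [-3]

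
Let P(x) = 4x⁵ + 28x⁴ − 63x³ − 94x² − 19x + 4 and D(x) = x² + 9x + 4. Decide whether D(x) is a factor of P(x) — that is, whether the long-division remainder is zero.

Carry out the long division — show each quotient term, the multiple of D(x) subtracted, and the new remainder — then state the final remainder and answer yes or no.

R(x) = 0, so D(x) is a factor of P(x). yes

Step 1: lead(4x⁵ + 28x⁴ − 63x³ − 94x² − 19x + 4) ÷ lead(D) = 4x⁵ ÷ x² = 4x³. Subtract (4x³)·D = 4x⁵ + 36x⁴ + 16x³. Remainder: −8x⁴ − 79x³ − 94x² − 19x + 4.
Step 2: lead(−8x⁴ − 79x³ − 94x² − 19x + 4) ÷ lead(D) = −8x⁴ ÷ x² = −8x². Subtract (−8x²)·D = −8x⁴ − 72x³ − 32x². Remainder: −7x³ − 62x² − 19x + 4.
Step 3: lead(−7x³ − 62x² − 19x + 4) ÷ lead(D) = −7x³ ÷ x² = −7x. Subtract (−7x)·D = −7x³ − 63x² − 28x. Remainder: x² + 9x + 4.
Step 4: lead(x² + 9x + 4) ÷ lead(D) = x² ÷ x² = 1. Subtract (1)·D = x² + 9x + 4. Remainder: 0.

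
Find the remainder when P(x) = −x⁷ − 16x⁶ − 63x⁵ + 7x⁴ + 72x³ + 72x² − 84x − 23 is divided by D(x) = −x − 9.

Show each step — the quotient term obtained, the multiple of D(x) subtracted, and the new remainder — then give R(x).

R(x) = 4

Step 1: lead(−x⁷ − 16x⁶ − 63x⁵ + 7x⁴ + 72x³ + 72x² − 84x − 23) ÷ lead(D) = −x⁷ ÷ −x = x⁶. Subtract (x⁶)·D = −x⁷ − 9x⁶. Remainder: −7x⁶ − 63x⁵ + 7x⁴ + 72x³ + 72x² − 84x − 23.
Step 2: lead(−7x⁶ − 63x⁵ + 7x⁴ + 72x³ + 72x² − 84x − 23) ÷ lead(D) = −7x⁶ ÷ −x = 7x⁵. Subtract (7x⁵)·D = −7x⁶ − 63x⁵. Remainder: 7x⁴ + 72x³ + 72x² − 84x − 23.
Step 3: lead(7x⁴ + 72x³ + 72x² − 84x − 23) ÷ lead(D) = 7x⁴ ÷ −x = −7x³. Subtract (−7x³)·D = 7x⁴ + 63x³. Remainder: 9x³ + 72x² − 84x − 23.
Step 4: lead(9x³ + 72x² − 84x − 23) ÷ lead(D) = 9x³ ÷ −x = −9x². Subtract (−9x²)·D = 9x³ + 81x². Remainder: −9x² − 84x − 23.
Step 5: lead(−9x² − 84x − 23) ÷ lead(D) = −9x² ÷ −x = 9x. Subtract (9x)·D = −9x² − 81x. Remainder: −3x − 23.
Step 6: lead(−3x − 23) ÷ lead(D) = −3x ÷ −x = 3. Subtract (3)·D = −3x − 27. Remainder: 4.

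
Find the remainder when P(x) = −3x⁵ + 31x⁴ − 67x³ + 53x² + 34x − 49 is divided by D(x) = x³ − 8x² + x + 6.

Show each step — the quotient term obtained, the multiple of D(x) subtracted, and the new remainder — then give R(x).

Step 1: lead(−3x⁵ + 31x⁴ − 67x³ + 53x² + 34x − 49) ÷ lead(D) = −3x⁵ ÷ x³ = −3x². Subtract (−3x²)·D = −3x⁵ + 24x⁴ − 3x³ − 18x². Remainder: 7x⁴ − 64x³ + 71x² + 34x − 49.
Step 2: lead(7x⁴ − 64x³ + 71x² + 34x − 49) ÷ lead(D) = 7x⁴ ÷ x³ = 7x. Subtract (7x)·D = 7x⁴ − 56x³ + 7x² + 42x. Remainder: −8x³ + 64x² − 8x − 49.
Step 3: lead(−8x³ + 64x² − 8x − 49) ÷ lead(D) = −8x³ ÷ x³ = −8. Subtract (−8)·D = −8x³ + 64x² − 8x − 48. Remainder: −1.

R(x) = −1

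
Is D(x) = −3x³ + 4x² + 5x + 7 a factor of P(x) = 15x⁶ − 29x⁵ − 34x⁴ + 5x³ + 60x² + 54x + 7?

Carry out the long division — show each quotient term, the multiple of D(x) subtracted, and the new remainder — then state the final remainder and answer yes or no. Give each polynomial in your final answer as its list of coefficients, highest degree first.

Step 1: lead(15x⁶ − 29x⁵ − 34x⁴ + 5x³ + 60x² + 54x + 7) ÷ lead(D) = 15x⁶ ÷ −3x³ = −5x³. Subtract (−5x³)·D = 15x⁶ − 20x⁵ − 25x⁴ − 35x³. Remainder: −9x⁵ − 9x⁴ + 40x³ + 60x² + 54x + 7.
Step 2: lead(−9x⁵ − 9x⁴ + 40x³ + 60x² + 54x + 7) ÷ lead(D) = −9x⁵ ÷ −3x³ = 3x². Subtract (3x²)·D = −9x⁵ + 12x⁴ + 15x³ + 21x². Remainder: −21x⁴ + 25x³ + 39x² + 54x + 7.
Step 3: lead(−21x⁴ + 25x³ + 39x² + 54x + 7) ÷ lead(D) = −21x⁴ ÷ −3x³ = 7x. Subtract (7x)·D = −21x⁴ + 28x³ + 35x² + 49x. Remainder: −3x³ + 4x² + 5x + 7.
Step 4: lead(−3x³ + 4x² + 5x + 7) ÷ lead(D) = −3x³ ÷ −3x³ = 1. Subtract (1)·D = −3x³ + 4x² + 5x + 7. Remainder: 0.

R = [0], so D(x) is a factor of P(x). yes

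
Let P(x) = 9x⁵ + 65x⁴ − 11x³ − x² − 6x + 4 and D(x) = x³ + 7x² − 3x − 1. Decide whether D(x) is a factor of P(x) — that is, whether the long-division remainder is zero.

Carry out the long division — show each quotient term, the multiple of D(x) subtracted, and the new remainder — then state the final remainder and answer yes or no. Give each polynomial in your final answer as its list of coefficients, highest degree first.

Step 1: lead(9x⁵ + 65x⁴ − 11x³ − x² − 6x + 4) ÷ lead(D) = 9x⁵ ÷ x³ = 9x². Subtract (9x²)·D = 9x⁵ + 63x⁴ − 27x³ − 9x². Remainder: 2x⁴ + 16x³ + 8x² − 6x + 4.
Step 2: lead(2x⁴ + 16x³ + 8x² − 6x + 4) ÷ lead(D) = 2x⁴ ÷ x³ = 2x. Subtract (2x)·D = 2x⁴ + 14x³ − 6x² − 2x. Remainder: 2x³ + 14x² − 4x + 4.
Step 3: lead(2x³ + 14x² − 4x + 4) ÷ lead(D) = 2x³ ÷ x³ = 2. Subtract (2)·D = 2x³ + 14x² − 6x − 2. Remainder: 2x + 6.

R = [2, 6], so D(x) is not a factor of P(x). no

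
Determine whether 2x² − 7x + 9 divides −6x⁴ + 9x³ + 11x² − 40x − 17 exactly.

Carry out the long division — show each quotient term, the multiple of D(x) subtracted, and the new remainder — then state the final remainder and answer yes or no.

R(x) = 1, so D(x) is not a factor of P(x). no

Step 1: lead(−6x⁴ + 9x³ + 11x² − 40x − 17) ÷ lead(D) = −6x⁴ ÷ 2x² = −3x². Subtract (−3x²)·D = −6x⁴ + 21x³ − 27x². Remainder: −12x³ + 38x² − 40x − 17.
Step 2: lead(−12x³ + 38x² − 40x − 17) ÷ lead(D) = −12x³ ÷ 2x² = −6x. Subtract (−6x)·D = −12x³ + 42x² − 54x. Remainder: −4x² + 14x − 17.
Step 3: lead(−4x² + 14x − 17) ÷ lead(D) = −4x² ÷ 2x² = −2. Subtract (−2)·D = −4x² + 14x − 18. Remainder: 1.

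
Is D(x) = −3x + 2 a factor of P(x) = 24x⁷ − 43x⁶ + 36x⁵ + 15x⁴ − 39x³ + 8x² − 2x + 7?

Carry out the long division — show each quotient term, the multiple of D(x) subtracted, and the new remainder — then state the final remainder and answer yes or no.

Step 1: lead(24x⁷ − 43x⁶ + 36x⁵ + 15x⁴ − 39x³ + 8x² − 2x + 7) ÷ lead(D) = 24x⁷ ÷ −3x = −8x⁶. Subtract (−8x⁶)·D = 24x⁷ − 16x⁶. Remainder: −27x⁶ + 36x⁵ + 15x⁴ − 39x³ + 8x² − 2x + 7.
Step 2: lead(−27x⁶ + 36x⁵ + 15x⁴ − 39x³ + 8x² − 2x + 7) ÷ lead(D) = −27x⁶ ÷ −3x = 9x⁵. Subtract (9x⁵)·D = −27x⁶ + 18x⁵. Remainder: 18x⁵ + 15x⁴ − 39x³ + 8x² − 2x + 7.
Step 3: lead(18x⁵ + 15x⁴ − 39x³ + 8x² − 2x + 7) ÷ lead(D) = 18x⁵ ÷ −3x = −6x⁴. Subtract (−6x⁴)·D = 18x⁵ − 12x⁴. Remainder: 27x⁴ − 39x³ + 8x² − 2x + 7.
Step 4: lead(27x⁴ − 39x³ + 8x² − 2x + 7) ÷ lead(D) = 27x⁴ ÷ −3x = −9x³. Subtract (−9x³)·D = 27x⁴ − 18x³. Remainder: −21x³ + 8x² − 2x + 7.
Step 5: lead(−21x³ + 8x² − 2x + 7) ÷ lead(D) = −21x³ ÷ −3x = 7x². Subtract (7x²)·D = −21x³ + 14x². Remainder: −6x² − 2x + 7.
Step 6: lead(−6x² − 2x + 7) ÷ lead(D) = −6x² ÷ −3x = 2x. Subtract (2x)·D = −6x² + 4x. Remainder: −6x + 7.
Step 7: lead(−6x + 7) ÷ lead(D) = −6x ÷ −3x = 2. Subtract (2)·D = −6x + 4. Remainder: 3.

R(x) = 3, so D(x) is not a factor of P(x). no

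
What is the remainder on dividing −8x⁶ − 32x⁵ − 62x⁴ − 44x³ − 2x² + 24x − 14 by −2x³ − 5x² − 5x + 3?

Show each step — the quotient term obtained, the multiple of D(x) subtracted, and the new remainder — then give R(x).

R(x) = −4x − 8

Step 1: lead(−8x⁶ − 32x⁵ − 62x⁴ − 44x³ − 2x² + 24x − 14) ÷ lead(D) = −8x⁶ ÷ −2x³ = 4x³. Subtract (4x³)·D = −8x⁶ − 20x⁵ − 20x⁴ + 12x³. Remainder: −12x⁵ − 42x⁴ − 56x³ − 2x² + 24x − 14.
Step 2: lead(−12x⁵ − 42x⁴ − 56x³ − 2x² + 24x − 14) ÷ lead(D) = −12x⁵ ÷ −2x³ = 6x². Subtract (6x²)·D = −12x⁵ − 30x⁴ − 30x³ + 18x². Remainder: −12x⁴ − 26x³ − 20x² + 24x − 14.
Step 3: lead(−12x⁴ − 26x³ − 20x² + 24x − 14) ÷ lead(D) = −12x⁴ ÷ −2x³ = 6x. Subtract (6x)·D = −12x⁴ − 30x³ − 30x² + 18x. Remainder: 4x³ + 10x² + 6x − 14.
Step 4: lead(4x³ + 10x² + 6x − 14) ÷ lead(D) = 4x³ ÷ −2x³ = −2. Subtract (−2)·D = 4x³ + 10x² + 10x − 6. Remainder: −4x − 8.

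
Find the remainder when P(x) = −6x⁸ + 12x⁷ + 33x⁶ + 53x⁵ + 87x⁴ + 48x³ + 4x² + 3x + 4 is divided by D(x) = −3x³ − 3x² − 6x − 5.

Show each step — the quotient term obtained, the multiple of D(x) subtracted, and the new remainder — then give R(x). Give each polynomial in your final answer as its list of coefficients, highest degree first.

Step 1: lead(−6x⁸ + 12x⁷ + 33x⁶ + 53x⁵ + 87x⁴ + 48x³ + 4x² + 3x + 4) ÷ lead(D) = −6x⁸ ÷ −3x³ = 2x⁵. Subtract (2x⁵)·D = −6x⁸ − 6x⁷ − 12x⁶ − 10x⁵. Remainder: 18x⁷ + 45x⁶ + 63x⁵ + 87x⁴ + 48x³ + 4x² + 3x + 4.
Step 2: lead(18x⁷ + 45x⁶ + 63x⁵ + 87x⁴ + 48x³ + 4x² + 3x + 4) ÷ lead(D) = 18x⁷ ÷ −3x³ = −6x⁴. Subtract (−6x⁴)·D = 18x⁷ + 18x⁶ + 36x⁵ + 30x⁴. Remainder: 27x⁶ + 27x⁵ + 57x⁴ + 48x³ + 4x² + 3x + 4.
Step 3: lead(27x⁶ + 27x⁵ + 57x⁴ + 48x³ + 4x² + 3x + 4) ÷ lead(D) = 27x⁶ ÷ −3x³ = −9x³. Subtract (−9x³)·D = 27x⁶ + 27x⁵ + 54x⁴ + 45x³. Remainder: 3x⁴ + 3x³ + 4x² + 3x + 4.
Step 4: lead(3x⁴ + 3x³ + 4x² + 3x + 4) ÷ lead(D) = 3x⁴ ÷ −3x³ = −x. Subtract (−x)·D = 3x⁴ + 3x³ + 6x² + 5x. Remainder: −2x² − 2x + 4.

R = [-2, -2, 4]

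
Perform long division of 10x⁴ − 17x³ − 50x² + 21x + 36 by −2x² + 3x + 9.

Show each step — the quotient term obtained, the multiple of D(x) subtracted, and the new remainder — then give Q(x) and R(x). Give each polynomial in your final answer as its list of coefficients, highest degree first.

Q = [-5, 1, 4]; R = [0]

Step 1: lead(10x⁴ − 17x³ − 50x² + 21x + 36) ÷ lead(D) = 10x⁴ ÷ −2x² = −5x². Subtract (−5x²)·D = 10x⁴ − 15x³ − 45x². Remainder: −2x³ − 5x² + 21x + 36.
Step 2: lead(−2x³ − 5x² + 21x + 36) ÷ lead(D) = −2x³ ÷ −2x² = x. Subtract (x)·D = −2x³ + 3x² + 9x. Remainder: −8x² + 12x + 36.
Step 3: lead(−8x² + 12x + 36) ÷ lead(D) = −8x² ÷ −2x² = 4. Subtract (4)·D = −8x² + 12x + 36. Remainder: 0.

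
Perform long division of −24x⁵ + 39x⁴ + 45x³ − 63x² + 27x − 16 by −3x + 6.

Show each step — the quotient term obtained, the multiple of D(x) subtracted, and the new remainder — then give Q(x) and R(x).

Step 1: lead(−24x⁵ + 39x⁴ + 45x³ − 63x² + 27x − 16) ÷ lead(D) = −24x⁵ ÷ −3x = 8x⁴. Subtract (8x⁴)·D = −24x⁵ + 48x⁴. Remainder: −9x⁴ + 45x³ − 63x² + 27x − 16.
Step 2: lead(−9x⁴ + 45x³ − 63x² + 27x − 16) ÷ lead(D) = −9x⁴ ÷ −3x = 3x³. Subtract (3x³)·D = −9x⁴ + 18x³. Remainder: 27x³ − 63x² + 27x − 16.
Step 3: lead(27x³ − 63x² + 27x − 16) ÷ lead(D) = 27x³ ÷ −3x = −9x². Subtract (−9x²)·D = 27x³ − 54x². Remainder: −9x² + 27x − 16.
Step 4: lead(−9x² + 27x − 16) ÷ lead(D) = −9x² ÷ −3x = 3x. Subtract (3x)·D = −9x² + 18x. Remainder: 9x − 16.
Step 5: lead(9x − 16) ÷ lead(D) = 9x ÷ −3x = −3. Subtract (−3)·D = 9x − 18. Remainder: 2.

Q(x) = 8x⁴ + 3x³ − 9x² + 3x − 3; R(x) = 2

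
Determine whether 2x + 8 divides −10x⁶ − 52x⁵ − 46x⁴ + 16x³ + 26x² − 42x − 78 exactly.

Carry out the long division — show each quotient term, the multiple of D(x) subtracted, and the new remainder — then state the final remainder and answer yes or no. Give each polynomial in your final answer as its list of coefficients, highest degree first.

R = [-6], so D(x) is not a factor of P(x). no

Step 1: lead(−10x⁶ − 52x⁵ − 46x⁴ + 16x³ + 26x² − 42x − 78) ÷ lead(D) = −10x⁶ ÷ 2x = −5x⁵. Subtract (−5x⁵)·D = −10x⁶ − 40x⁵. Remainder: −12x⁵ − 46x⁴ + 16x³ + 26x² − 42x − 78.
Step 2: lead(−12x⁵ − 46x⁴ + 16x³ + 26x² − 42x − 78) ÷ lead(D) = −12x⁵ ÷ 2x = −6x⁴. Subtract (−6x⁴)·D = −12x⁵ − 48x⁴. Remainder: 2x⁴ + 16x³ + 26x² − 42x − 78.
Step 3: lead(2x⁴ + 16x³ + 26x² − 42x − 78) ÷ lead(D) = 2x⁴ ÷ 2x = x³. Subtract (x³)·D = 2x⁴ + 8x³. Remainder: 8x³ + 26x² − 42x − 78.
Step 4: lead(8x³ + 26x² − 42x − 78) ÷ lead(D) = 8x³ ÷ 2x = 4x². Subtract (4x²)·D = 8x³ + 32x². Remainder: −6x² − 42x − 78.
Step 5: lead(−6x² − 42x − 78) ÷ lead(D) = −6x² ÷ 2x = −3x. Subtract (−3x)·D = −6x² − 24x. Remainder: −18x − 78.
Step 6: lead(−18x − 78) ÷ lead(D) = −18x ÷ 2x = −9. Subtract (−9)·D = −18x − 72. Remainder: −6.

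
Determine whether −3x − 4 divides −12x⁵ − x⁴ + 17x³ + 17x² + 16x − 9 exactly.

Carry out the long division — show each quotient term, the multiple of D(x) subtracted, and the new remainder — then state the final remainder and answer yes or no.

R(x) = 7, so D(x) is not a factor of P(x). no

Step 1: lead(−12x⁵ − x⁴ + 17x³ + 17x² + 16x − 9) ÷ lead(D) = −12x⁵ ÷ −3x = 4x⁴. Subtract (4x⁴)·D = −12x⁵ − 16x⁴. Remainder: 15x⁴ + 17x³ + 17x² + 16x − 9.
Step 2: lead(15x⁴ + 17x³ + 17x² + 16x − 9) ÷ lead(D) = 15x⁴ ÷ −3x = −5x³. Subtract (−5x³)·D = 15x⁴ + 20x³. Remainder: −3x³ + 17x² + 16x − 9.
Step 3: lead(−3x³ + 17x² + 16x − 9) ÷ lead(D) = −3x³ ÷ −3x = x². Subtract (x²)·D = −3x³ − 4x². Remainder: 21x² + 16x − 9.
Step 4: lead(21x² + 16x − 9) ÷ lead(D) = 21x² ÷ −3x = −7x. Subtract (−7x)·D = 21x² + 28x. Remainder: −12x − 9.
Step 5: lead(−12x − 9) ÷ lead(D) = −12x ÷ −3x = 4. Subtract (4)·D = −12x − 16. Remainder: 7.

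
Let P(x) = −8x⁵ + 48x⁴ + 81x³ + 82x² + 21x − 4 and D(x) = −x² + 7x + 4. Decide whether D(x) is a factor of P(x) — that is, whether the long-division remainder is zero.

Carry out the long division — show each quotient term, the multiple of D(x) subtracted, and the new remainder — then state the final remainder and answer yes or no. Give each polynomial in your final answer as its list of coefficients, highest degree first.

Step 1: lead(−8x⁵ + 48x⁴ + 81x³ + 82x² + 21x − 4) ÷ lead(D) = −8x⁵ ÷ −x² = 8x³. Subtract (8x³)·D = −8x⁵ + 56x⁴ + 32x³. Remainder: −8x⁴ + 49x³ + 82x² + 21x − 4.
Step 2: lead(−8x⁴ + 49x³ + 82x² + 21x − 4) ÷ lead(D) = −8x⁴ ÷ −x² = 8x². Subtract (8x²)·D = −8x⁴ + 56x³ + 32x². Remainder: −7x³ + 50x² + 21x − 4.
Step 3: lead(−7x³ + 50x² + 21x − 4) ÷ lead(D) = −7x³ ÷ −x² = 7x. Subtract (7x)·D = −7x³ + 49x² + 28x. Remainder: x² − 7x − 4.
Step 4: lead(x² − 7x − 4) ÷ lead(D) = x² ÷ −x² = −1. Subtract (−1)·D = x² − 7x − 4. Remainder: 0.

R = [0], so D(x) is a factor of P(x). yes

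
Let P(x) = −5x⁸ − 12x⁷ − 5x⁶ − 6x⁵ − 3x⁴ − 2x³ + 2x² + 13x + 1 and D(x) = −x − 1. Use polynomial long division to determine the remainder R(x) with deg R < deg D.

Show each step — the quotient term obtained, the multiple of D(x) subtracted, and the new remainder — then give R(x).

R(x) = −3

Step 1: lead(−5x⁸ − 12x⁷ − 5x⁶ − 6x⁵ − 3x⁴ − 2x³ + 2x² + 13x + 1) ÷ lead(D) = −5x⁸ ÷ −x = 5x⁷. Subtract (5x⁷)·D = −5x⁸ − 5x⁷. Remainder: −7x⁷ − 5x⁶ − 6x⁵ − 3x⁴ − 2x³ + 2x² + 13x + 1.
Step 2: lead(−7x⁷ − 5x⁶ − 6x⁵ − 3x⁴ − 2x³ + 2x² + 13x + 1) ÷ lead(D) = −7x⁷ ÷ −x = 7x⁶. Subtract (7x⁶)·D = −7x⁷ − 7x⁶. Remainder: 2x⁶ − 6x⁵ − 3x⁴ − 2x³ + 2x² + 13x + 1.
Step 3: lead(2x⁶ − 6x⁵ − 3x⁴ − 2x³ + 2x² + 13x + 1) ÷ lead(D) = 2x⁶ ÷ −x = −2x⁵. Subtract (−2x⁵)·D = 2x⁶ + 2x⁵. Remainder: −8x⁵ − 3x⁴ − 2x³ + 2x² + 13x + 1.
Step 4: lead(−8x⁵ − 3x⁴ − 2x³ + 2x² + 13x + 1) ÷ lead(D) = −8x⁵ ÷ −x = 8x⁴. Subtract (8x⁴)·D = −8x⁵ − 8x⁴. Remainder: 5x⁴ − 2x³ + 2x² + 13x + 1.
Step 5: lead(5x⁴ − 2x³ + 2x² + 13x + 1) ÷ lead(D) = 5x⁴ ÷ −x = −5x³. Subtract (−5x³)·D = 5x⁴ + 5x³. Remainder: −7x³ + 2x² + 13x + 1.
Step 6: lead(−7x³ + 2x² + 13x + 1) ÷ lead(D) = −7x³ ÷ −x = 7x². Subtract (7x²)·D = −7x³ − 7x². Remainder: 9x² + 13x + 1.
Step 7: lead(9x² + 13x + 1) ÷ lead(D) = 9x² ÷ −x = −9x. Subtract (−9x)·D = 9x² + 9x. Remainder: 4x + 1.
Step 8: lead(4x + 1) ÷ lead(D) = 4x ÷ −x = −4. Subtract (−4)·D = 4x + 4. Remainder: −3.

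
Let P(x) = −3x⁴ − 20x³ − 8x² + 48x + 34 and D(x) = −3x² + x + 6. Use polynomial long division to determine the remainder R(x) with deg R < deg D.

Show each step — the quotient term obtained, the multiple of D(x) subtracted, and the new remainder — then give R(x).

R(x) = −x − 8

Step 1: lead(−3x⁴ − 20x³ − 8x² + 48x + 34) ÷ lead(D) = −3x⁴ ÷ −3x² = x². Subtract (x²)·D = −3x⁴ + x³ + 6x². Remainder: −21x³ − 14x² + 48x + 34.
Step 2: lead(−21x³ − 14x² + 48x + 34) ÷ lead(D) = −21x³ ÷ −3x² = 7x. Subtract (7x)·D = −21x³ + 7x² + 42x. Remainder: −21x² + 6x + 34.
Step 3: lead(−21x² + 6x + 34) ÷ lead(D) = −21x² ÷ −3x² = 7. Subtract (7)·D = −21x² + 7x + 42. Remainder: −x − 8.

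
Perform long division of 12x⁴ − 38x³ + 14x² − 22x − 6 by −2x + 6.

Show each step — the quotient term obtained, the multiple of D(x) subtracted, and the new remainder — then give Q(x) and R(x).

Q(x) = −6x³ + x² − 4x − 1; R(x) = 0

Step 1: lead(12x⁴ − 38x³ + 14x² − 22x − 6) ÷ lead(D) = 12x⁴ ÷ −2x = −6x³. Subtract (−6x³)·D = 12x⁴ − 36x³. Remainder: −2x³ + 14x² − 22x − 6.
Step 2: lead(−2x³ + 14x² − 22x − 6) ÷ lead(D) = −2x³ ÷ −2x = x². Subtract (x²)·D = −2x³ + 6x². Remainder: 8x² − 22x − 6.
Step 3: lead(8x² − 22x − 6) ÷ lead(D) = 8x² ÷ −2x = −4x. Subtract (−4x)·D = 8x² − 24x. Remainder: 2x − 6.
Step 4: lead(2x − 6) ÷ lead(D) = 2x ÷ −2x = −1. Subtract (−1)·D = 2x − 6. Remainder: 0.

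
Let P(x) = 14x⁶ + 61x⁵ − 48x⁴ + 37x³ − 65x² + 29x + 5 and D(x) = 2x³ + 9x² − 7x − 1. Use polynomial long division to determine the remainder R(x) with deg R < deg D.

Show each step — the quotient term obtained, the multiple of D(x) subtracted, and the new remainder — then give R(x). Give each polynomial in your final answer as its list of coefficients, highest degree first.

R = [5, 6, 1]

Step 1: lead(14x⁶ + 61x⁵ − 48x⁴ + 37x³ − 65x² + 29x + 5) ÷ lead(D) = 14x⁶ ÷ 2x³ = 7x³. Subtract (7x³)·D = 14x⁶ + 63x⁵ − 49x⁴ − 7x³. Remainder: −2x⁵ + x⁴ + 44x³ − 65x² + 29x + 5.
Step 2: lead(−2x⁵ + x⁴ + 44x³ − 65x² + 29x + 5) ÷ lead(D) = −2x⁵ ÷ 2x³ = −x². Subtract (−x²)·D = −2x⁵ − 9x⁴ + 7x³ + x². Remainder: 10x⁴ + 37x³ − 66x² + 29x + 5.
Step 3: lead(10x⁴ + 37x³ − 66x² + 29x + 5) ÷ lead(D) = 10x⁴ ÷ 2x³ = 5x. Subtract (5x)·D = 10x⁴ + 45x³ − 35x² − 5x. Remainder: −8x³ − 31x² + 34x + 5.
Step 4: lead(−8x³ − 31x² + 34x + 5) ÷ lead(D) = −8x³ ÷ 2x³ = −4. Subtract (−4)·D = −8x³ − 36x² + 28x + 4. Remainder: 5x² + 6x + 1.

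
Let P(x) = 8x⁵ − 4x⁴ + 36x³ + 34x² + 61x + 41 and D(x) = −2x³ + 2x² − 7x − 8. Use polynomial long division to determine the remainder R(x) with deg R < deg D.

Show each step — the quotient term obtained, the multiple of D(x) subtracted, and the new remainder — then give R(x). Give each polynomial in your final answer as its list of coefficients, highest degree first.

Step 1: lead(8x⁵ − 4x⁴ + 36x³ + 34x² + 61x + 41) ÷ lead(D) = 8x⁵ ÷ −2x³ = −4x². Subtract (−4x²)·D = 8x⁵ − 8x⁴ + 28x³ + 32x². Remainder: 4x⁴ + 8x³ + 2x² + 61x + 41.
Step 2: lead(4x⁴ + 8x³ + 2x² + 61x + 41) ÷ lead(D) = 4x⁴ ÷ −2x³ = −2x. Subtract (−2x)·D = 4x⁴ − 4x³ + 14x² + 16x. Remainder: 12x³ − 12x² + 45x + 41.
Step 3: lead(12x³ − 12x² + 45x + 41) ÷ lead(D) = 12x³ ÷ −2x³ = −6. Subtract (−6)·D = 12x³ − 12x² + 42x + 48. Remainder: 3x − 7.

R = [3, -7]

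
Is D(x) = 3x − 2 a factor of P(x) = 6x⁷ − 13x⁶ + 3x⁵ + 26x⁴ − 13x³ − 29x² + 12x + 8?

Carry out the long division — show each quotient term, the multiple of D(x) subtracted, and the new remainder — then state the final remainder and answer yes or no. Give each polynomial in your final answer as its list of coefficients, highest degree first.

R = [4], so D(x) is not a factor of P(x). no

Step 1: lead(6x⁷ − 13x⁶ + 3x⁵ + 26x⁴ − 13x³ − 29x² + 12x + 8) ÷ lead(D) = 6x⁷ ÷ 3x = 2x⁶. Subtract (2x⁶)·D = 6x⁷ − 4x⁶. Remainder: −9x⁶ + 3x⁵ + 26x⁴ − 13x³ − 29x² + 12x + 8.
Step 2: lead(−9x⁶ + 3x⁵ + 26x⁴ − 13x³ − 29x² + 12x + 8) ÷ lead(D) = −9x⁶ ÷ 3x = −3x⁵. Subtract (−3x⁵)·D = −9x⁶ + 6x⁵. Remainder: −3x⁵ + 26x⁴ − 13x³ − 29x² + 12x + 8.
Step 3: lead(−3x⁵ + 26x⁴ − 13x³ − 29x² + 12x + 8) ÷ lead(D) = −3x⁵ ÷ 3x = −x⁴. Subtract (−x⁴)·D = −3x⁵ + 2x⁴. Remainder: 24x⁴ − 13x³ − 29x² + 12x + 8.
Step 4: lead(24x⁴ − 13x³ − 29x² + 12x + 8) ÷ lead(D) = 24x⁴ ÷ 3x = 8x³. Subtract (8x³)·D = 24x⁴ − 16x³. Remainder: 3x³ − 29x² + 12x + 8.
Step 5: lead(3x³ − 29x² + 12x + 8) ÷ lead(D) = 3x³ ÷ 3x = x². Subtract (x²)·D = 3x³ − 2x². Remainder: −27x² + 12x + 8.
Step 6: lead(−27x² + 12x + 8) ÷ lead(D) = −27x² ÷ 3x = −9x. Subtract (−9x)·D = −27x² + 18x. Remainder: −6x + 8.
Step 7: lead(−6x + 8) ÷ lead(D) = −6x ÷ 3x = −2. Subtract (−2)·D = −6x + 4. Remainder: 4.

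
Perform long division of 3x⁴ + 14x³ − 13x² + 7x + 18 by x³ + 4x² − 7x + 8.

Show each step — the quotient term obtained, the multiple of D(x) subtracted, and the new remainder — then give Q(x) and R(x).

Q(x) = 3x + 2; R(x) = −3x + 2

Step 1: lead(3x⁴ + 14x³ − 13x² + 7x + 18) ÷ lead(D) = 3x⁴ ÷ x³ = 3x. Subtract (3x)·D = 3x⁴ + 12x³ − 21x² + 24x. Remainder: 2x³ + 8x² − 17x + 18.
Step 2: lead(2x³ + 8x² − 17x + 18) ÷ lead(D) = 2x³ ÷ x³ = 2. Subtract (2)·D = 2x³ + 8x² − 14x + 16. Remainder: −3x + 2.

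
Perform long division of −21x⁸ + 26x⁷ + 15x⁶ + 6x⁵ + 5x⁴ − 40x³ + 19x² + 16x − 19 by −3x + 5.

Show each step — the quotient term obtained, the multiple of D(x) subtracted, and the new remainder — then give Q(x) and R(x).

Step 1: lead(−21x⁸ + 26x⁷ + 15x⁶ + 6x⁵ + 5x⁴ − 40x³ + 19x² + 16x − 19) ÷ lead(D) = −21x⁸ ÷ −3x = 7x⁷. Subtract (7x⁷)·D = −21x⁸ + 35x⁷. Remainder: −9x⁷ + 15x⁶ + 6x⁵ + 5x⁴ − 40x³ + 19x² + 16x − 19.
Step 2: lead(−9x⁷ + 15x⁶ + 6x⁵ + 5x⁴ − 40x³ + 19x² + 16x − 19) ÷ lead(D) = −9x⁷ ÷ −3x = 3x⁶. Subtract (3x⁶)·D = −9x⁷ + 15x⁶. Remainder: 6x⁵ + 5x⁴ − 40x³ + 19x² + 16x − 19.
Step 3: lead(6x⁵ + 5x⁴ − 40x³ + 19x² + 16x − 19) ÷ lead(D) = 6x⁵ ÷ −3x = −2x⁴. Subtract (−2x⁴)·D = 6x⁵ − 10x⁴. Remainder: 15x⁴ − 40x³ + 19x² + 16x − 19.
Step 4: lead(15x⁴ − 40x³ + 19x² + 16x − 19) ÷ lead(D) = 15x⁴ ÷ −3x = −5x³. Subtract (−5x³)·D = 15x⁴ − 25x³. Remainder: −15x³ + 19x² + 16x − 19.
Step 5: lead(−15x³ + 19x² + 16x − 19) ÷ lead(D) = −15x³ ÷ −3x = 5x². Subtract (5x²)·D = −15x³ + 25x². Remainder: −6x² + 16x − 19.
Step 6: lead(−6x² + 16x − 19) ÷ lead(D) = −6x² ÷ −3x = 2x. Subtract (2x)·D = −6x² + 10x. Remainder: 6x − 19.
Step 7: lead(6x − 19) ÷ lead(D) = 6x ÷ −3x = −2. Subtract (−2)·D = 6x − 10. Remainder: −9.

Q(x) = 7x⁷ + 3x⁶ − 2x⁴ − 5x³ + 5x² + 2x − 2; R(x) = −9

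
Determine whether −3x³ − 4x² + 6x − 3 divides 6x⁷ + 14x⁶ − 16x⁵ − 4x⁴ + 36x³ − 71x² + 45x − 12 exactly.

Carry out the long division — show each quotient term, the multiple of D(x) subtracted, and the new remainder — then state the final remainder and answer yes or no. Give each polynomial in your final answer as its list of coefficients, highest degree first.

R = [1, -9, 6], so D(x) is not a factor of P(x). no

Step 1: lead(6x⁷ + 14x⁶ − 16x⁵ − 4x⁴ + 36x³ − 71x² + 45x − 12) ÷ lead(D) = 6x⁷ ÷ −3x³ = −2x⁴. Subtract (−2x⁴)·D = 6x⁷ + 8x⁶ − 12x⁵ + 6x⁴. Remainder: 6x⁶ − 4x⁵ − 10x⁴ + 36x³ − 71x² + 45x − 12.
Step 2: lead(6x⁶ − 4x⁵ − 10x⁴ + 36x³ − 71x² + 45x − 12) ÷ lead(D) = 6x⁶ ÷ −3x³ = −2x³. Subtract (−2x³)·D = 6x⁶ + 8x⁵ − 12x⁴ + 6x³. Remainder: −12x⁵ + 2x⁴ + 30x³ − 71x² + 45x − 12.
Step 3: lead(−12x⁵ + 2x⁴ + 30x³ − 71x² + 45x − 12) ÷ lead(D) = −12x⁵ ÷ −3x³ = 4x². Subtract (4x²)·D = −12x⁵ − 16x⁴ + 24x³ − 12x². Remainder: 18x⁴ + 6x³ − 59x² + 45x − 12.
Step 4: lead(18x⁴ + 6x³ − 59x² + 45x − 12) ÷ lead(D) = 18x⁴ ÷ −3x³ = −6x. Subtract (−6x)·D = 18x⁴ + 24x³ − 36x² + 18x. Remainder: −18x³ − 23x² + 27x − 12.
Step 5: lead(−18x³ − 23x² + 27x − 12) ÷ lead(D) = −18x³ ÷ −3x³ = 6. Subtract (6)·D = −18x³ − 24x² + 36x − 18. Remainder: x² − 9x + 6.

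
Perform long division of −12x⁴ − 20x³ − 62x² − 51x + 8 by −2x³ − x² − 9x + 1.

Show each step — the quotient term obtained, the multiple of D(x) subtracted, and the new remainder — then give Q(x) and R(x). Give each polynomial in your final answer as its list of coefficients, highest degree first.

Q = [6, 7]; R = [-1, 6, 1]

Step 1: lead(−12x⁴ − 20x³ − 62x² − 51x + 8) ÷ lead(D) = −12x⁴ ÷ −2x³ = 6x. Subtract (6x)·D = −12x⁴ − 6x³ − 54x² + 6x. Remainder: −14x³ − 8x² − 57x + 8.
Step 2: lead(−14x³ − 8x² − 57x + 8) ÷ lead(D) = −14x³ ÷ −2x³ = 7. Subtract (7)·D = −14x³ − 7x² − 63x + 7. Remainder: −x² + 6x + 1.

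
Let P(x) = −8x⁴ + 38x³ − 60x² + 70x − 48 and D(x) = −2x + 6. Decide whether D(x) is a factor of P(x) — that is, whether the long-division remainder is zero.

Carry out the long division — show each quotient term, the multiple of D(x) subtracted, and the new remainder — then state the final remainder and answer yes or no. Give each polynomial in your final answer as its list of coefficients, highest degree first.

R = [0], so D(x) is a factor of P(x). yes

Step 1: lead(−8x⁴ + 38x³ − 60x² + 70x − 48) ÷ lead(D) = −8x⁴ ÷ −2x = 4x³. Subtract (4x³)·D = −8x⁴ + 24x³. Remainder: 14x³ − 60x² + 70x − 48.
Step 2: lead(14x³ − 60x² + 70x − 48) ÷ lead(D) = 14x³ ÷ −2x = −7x². Subtract (−7x²)·D = 14x³ − 42x². Remainder: −18x² + 70x − 48.
Step 3: lead(−18x² + 70x − 48) ÷ lead(D) = −18x² ÷ −2x = 9x. Subtract (9x)·D = −18x² + 54x. Remainder: 16x − 48.
Step 4: lead(16x − 48) ÷ lead(D) = 16x ÷ −2x = −8. Subtract (−8)·D = 16x − 48. Remainder: 0.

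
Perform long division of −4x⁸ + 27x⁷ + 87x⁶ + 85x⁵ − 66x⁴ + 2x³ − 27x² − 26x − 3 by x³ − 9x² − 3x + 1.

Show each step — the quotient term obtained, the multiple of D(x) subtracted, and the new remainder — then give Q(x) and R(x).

Step 1: lead(−4x⁸ + 27x⁷ + 87x⁶ + 85x⁵ − 66x⁴ + 2x³ − 27x² − 26x − 3) ÷ lead(D) = −4x⁸ ÷ x³ = −4x⁵. Subtract (−4x⁵)·D = −4x⁸ + 36x⁷ + 12x⁶ − 4x⁵. Remainder: −9x⁷ + 75x⁶ + 89x⁵ − 66x⁴ + 2x³ − 27x² − 26x − 3.
Step 2: lead(−9x⁷ + 75x⁶ + 89x⁵ − 66x⁴ + 2x³ − 27x² − 26x − 3) ÷ lead(D) = −9x⁷ ÷ x³ = −9x⁴. Subtract (−9x⁴)·D = −9x⁷ + 81x⁶ + 27x⁵ − 9x⁴. Remainder: −6x⁶ + 62x⁵ − 57x⁴ + 2x³ − 27x² − 26x − 3.
Step 3: lead(−6x⁶ + 62x⁵ − 57x⁴ + 2x³ − 27x² − 26x − 3) ÷ lead(D) = −6x⁶ ÷ x³ = −6x³. Subtract (−6x³)·D = −6x⁶ + 54x⁵ + 18x⁴ − 6x³. Remainder: 8x⁵ − 75x⁴ + 8x³ − 27x² − 26x − 3.
Step 4: lead(8x⁵ − 75x⁴ + 8x³ − 27x² − 26x − 3) ÷ lead(D) = 8x⁵ ÷ x³ = 8x². Subtract (8x²)·D = 8x⁵ − 72x⁴ − 24x³ + 8x². Remainder: −3x⁴ + 32x³ − 35x² − 26x − 3.
Step 5: lead(−3x⁴ + 32x³ − 35x² − 26x − 3) ÷ lead(D) = −3x⁴ ÷ x³ = −3x. Subtract (−3x)·D = −3x⁴ + 27x³ + 9x² − 3x. Remainder: 5x³ − 44x² − 23x − 3.
Step 6: lead(5x³ − 44x² − 23x − 3) ÷ lead(D) = 5x³ ÷ x³ = 5. Subtract (5)·D = 5x³ − 45x² − 15x + 5. Remainder: x² − 8x − 8.

Q(x) = −4x⁵ − 9x⁴ − 6x³ + 8x² − 3x + 5; R(x) = x² − 8x − 8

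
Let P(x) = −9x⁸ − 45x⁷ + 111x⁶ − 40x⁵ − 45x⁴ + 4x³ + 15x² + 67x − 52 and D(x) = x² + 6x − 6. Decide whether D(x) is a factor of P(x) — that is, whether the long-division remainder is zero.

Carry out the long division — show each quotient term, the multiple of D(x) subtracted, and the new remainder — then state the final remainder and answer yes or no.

R(x) = x + 2, so D(x) is not a factor of P(x). no

Step 1: lead(−9x⁸ − 45x⁷ + 111x⁶ − 40x⁵ − 45x⁴ + 4x³ + 15x² + 67x − 52) ÷ lead(D) = −9x⁸ ÷ x² = −9x⁶. Subtract (−9x⁶)·D = −9x⁸ − 54x⁷ + 54x⁶. Remainder: 9x⁷ + 57x⁶ − 40x⁵ − 45x⁴ + 4x³ + 15x² + 67x − 52.
Step 2: lead(9x⁷ + 57x⁶ − 40x⁵ − 45x⁴ + 4x³ + 15x² + 67x − 52) ÷ lead(D) = 9x⁷ ÷ x² = 9x⁵. Subtract (9x⁵)·D = 9x⁷ + 54x⁶ − 54x⁵. Remainder: 3x⁶ + 14x⁵ − 45x⁴ + 4x³ + 15x² + 67x − 52.
Step 3: lead(3x⁶ + 14x⁵ − 45x⁴ + 4x³ + 15x² + 67x − 52) ÷ lead(D) = 3x⁶ ÷ x² = 3x⁴. Subtract (3x⁴)·D = 3x⁶ + 18x⁵ − 18x⁴. Remainder: −4x⁵ − 27x⁴ + 4x³ + 15x² + 67x − 52.
Step 4: lead(−4x⁵ − 27x⁴ + 4x³ + 15x² + 67x − 52) ÷ lead(D) = −4x⁵ ÷ x² = −4x³. Subtract (−4x³)·D = −4x⁵ − 24x⁴ + 24x³. Remainder: −3x⁴ − 20x³ + 15x² + 67x − 52.
Step 5: lead(−3x⁴ − 20x³ + 15x² + 67x − 52) ÷ lead(D) = −3x⁴ ÷ x² = −3x². Subtract (−3x²)·D = −3x⁴ − 18x³ + 18x². Remainder: −2x³ − 3x² + 67x − 52.
Step 6: lead(−2x³ − 3x² + 67x − 52) ÷ lead(D) = −2x³ ÷ x² = −2x. Subtract (−2x)·D = −2x³ − 12x² + 12x. Remainder: 9x² + 55x − 52.
Step 7: lead(9x² + 55x − 52) ÷ lead(D) = 9x² ÷ x² = 9. Subtract (9)·D = 9x² + 54x − 54. Remainder: x + 2.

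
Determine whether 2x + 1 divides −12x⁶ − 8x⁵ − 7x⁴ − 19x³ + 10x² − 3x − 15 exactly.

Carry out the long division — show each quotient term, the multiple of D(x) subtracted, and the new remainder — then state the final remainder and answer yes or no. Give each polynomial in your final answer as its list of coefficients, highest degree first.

R = [-9], so D(x) is not a factor of P(x). no

Step 1: lead(−12x⁶ − 8x⁵ − 7x⁴ − 19x³ + 10x² − 3x − 15) ÷ lead(D) = −12x⁶ ÷ 2x = −6x⁵. Subtract (−6x⁵)·D = −12x⁶ − 6x⁵. Remainder: −2x⁵ − 7x⁴ − 19x³ + 10x² − 3x − 15.
Step 2: lead(−2x⁵ − 7x⁴ − 19x³ + 10x² − 3x − 15) ÷ lead(D) = −2x⁵ ÷ 2x = −x⁴. Subtract (−x⁴)·D = −2x⁵ − x⁴. Remainder: −6x⁴ − 19x³ + 10x² − 3x − 15.
Step 3: lead(−6x⁴ − 19x³ + 10x² − 3x − 15) ÷ lead(D) = −6x⁴ ÷ 2x = −3x³. Subtract (−3x³)·D = −6x⁴ − 3x³. Remainder: −16x³ + 10x² − 3x − 15.
Step 4: lead(−16x³ + 10x² − 3x − 15) ÷ lead(D) = −16x³ ÷ 2x = −8x². Subtract (−8x²)·D = −16x³ − 8x². Remainder: 18x² − 3x − 15.
Step 5: lead(18x² − 3x − 15) ÷ lead(D) = 18x² ÷ 2x = 9x. Subtract (9x)·D = 18x² + 9x. Remainder: −12x − 15.
Step 6: lead(−12x − 15) ÷ lead(D) = −12x ÷ 2x = −6. Subtract (−6)·D = −12x − 6. Remainder: −9.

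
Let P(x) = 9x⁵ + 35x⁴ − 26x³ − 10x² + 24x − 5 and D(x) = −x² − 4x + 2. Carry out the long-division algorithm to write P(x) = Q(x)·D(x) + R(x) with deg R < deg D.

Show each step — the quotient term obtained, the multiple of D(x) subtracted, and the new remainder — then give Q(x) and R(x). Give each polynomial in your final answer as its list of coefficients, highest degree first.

Q = [-9, 1, 4, -4]; R = [3]

Step 1: lead(9x⁵ + 35x⁴ − 26x³ − 10x² + 24x − 5) ÷ lead(D) = 9x⁵ ÷ −x² = −9x³. Subtract (−9x³)·D = 9x⁵ + 36x⁴ − 18x³. Remainder: −x⁴ − 8x³ − 10x² + 24x − 5.
Step 2: lead(−x⁴ − 8x³ − 10x² + 24x − 5) ÷ lead(D) = −x⁴ ÷ −x² = x². Subtract (x²)·D = −x⁴ − 4x³ + 2x². Remainder: −4x³ − 12x² + 24x − 5.
Step 3: lead(−4x³ − 12x² + 24x − 5) ÷ lead(D) = −4x³ ÷ −x² = 4x. Subtract (4x)·D = −4x³ − 16x² + 8x. Remainder: 4x² + 16x − 5.
Step 4: lead(4x² + 16x − 5) ÷ lead(D) = 4x² ÷ −x² = −4. Subtract (−4)·D = 4x² + 16x − 8. Remainder: 3.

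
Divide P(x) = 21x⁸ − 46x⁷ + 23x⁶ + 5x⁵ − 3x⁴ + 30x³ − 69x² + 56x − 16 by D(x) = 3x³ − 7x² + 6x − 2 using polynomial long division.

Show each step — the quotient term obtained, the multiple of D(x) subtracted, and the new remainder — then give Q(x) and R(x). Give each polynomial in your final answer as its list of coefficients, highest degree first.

Q = [7, 1, -4, -5, -4, 8]; R = [1, 0, 0]

Step 1: lead(21x⁸ − 46x⁷ + 23x⁶ + 5x⁵ − 3x⁴ + 30x³ − 69x² + 56x − 16) ÷ lead(D) = 21x⁸ ÷ 3x³ = 7x⁵. Subtract (7x⁵)·D = 21x⁸ − 49x⁷ + 42x⁶ − 14x⁵. Remainder: 3x⁷ − 19x⁶ + 19x⁵ − 3x⁴ + 30x³ − 69x² + 56x − 16.
Step 2: lead(3x⁷ − 19x⁶ + 19x⁵ − 3x⁴ + 30x³ − 69x² + 56x − 16) ÷ lead(D) = 3x⁷ ÷ 3x³ = x⁴. Subtract (x⁴)·D = 3x⁷ − 7x⁶ + 6x⁵ − 2x⁴. Remainder: −12x⁶ + 13x⁵ − x⁴ + 30x³ − 69x² + 56x − 16.
Step 3: lead(−12x⁶ + 13x⁵ − x⁴ + 30x³ − 69x² + 56x − 16) ÷ lead(D) = −12x⁶ ÷ 3x³ = −4x³. Subtract (−4x³)·D = −12x⁶ + 28x⁵ − 24x⁴ + 8x³. Remainder: −15x⁵ + 23x⁴ + 22x³ − 69x² + 56x − 16.
Step 4: lead(−15x⁵ + 23x⁴ + 22x³ − 69x² + 56x − 16) ÷ lead(D) = −15x⁵ ÷ 3x³ = −5x². Subtract (−5x²)·D = −15x⁵ + 35x⁴ − 30x³ + 10x². Remainder: −12x⁴ + 52x³ − 79x² + 56x − 16.
Step 5: lead(−12x⁴ + 52x³ − 79x² + 56x − 16) ÷ lead(D) = −12x⁴ ÷ 3x³ = −4x. Subtract (−4x)·D = −12x⁴ + 28x³ − 24x² + 8x. Remainder: 24x³ − 55x² + 48x − 16.
Step 6: lead(24x³ − 55x² + 48x − 16) ÷ lead(D) = 24x³ ÷ 3x³ = 8. Subtract (8)·D = 24x³ − 56x² + 48x − 16. Remainder: x².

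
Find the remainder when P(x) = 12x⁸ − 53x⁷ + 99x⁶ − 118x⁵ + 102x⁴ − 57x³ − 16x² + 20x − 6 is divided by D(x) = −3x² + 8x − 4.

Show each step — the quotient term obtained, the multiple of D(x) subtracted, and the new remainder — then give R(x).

R(x) = −6

Step 1: lead(12x⁸ − 53x⁷ + 99x⁶ − 118x⁵ + 102x⁴ − 57x³ − 16x² + 20x − 6) ÷ lead(D) = 12x⁸ ÷ −3x² = −4x⁶. Subtract (−4x⁶)·D = 12x⁸ − 32x⁷ + 16x⁶. Remainder: −21x⁷ + 83x⁶ − 118x⁵ + 102x⁴ − 57x³ − 16x² + 20x − 6.
Step 2: lead(−21x⁷ + 83x⁶ − 118x⁵ + 102x⁴ − 57x³ − 16x² + 20x − 6) ÷ lead(D) = −21x⁷ ÷ −3x² = 7x⁵. Subtract (7x⁵)·D = −21x⁷ + 56x⁶ − 28x⁵. Remainder: 27x⁶ − 90x⁵ + 102x⁴ − 57x³ − 16x² + 20x − 6.
Step 3: lead(27x⁶ − 90x⁵ + 102x⁴ − 57x³ − 16x² + 20x − 6) ÷ lead(D) = 27x⁶ ÷ −3x² = −9x⁴. Subtract (−9x⁴)·D = 27x⁶ − 72x⁵ + 36x⁴. Remainder: −18x⁵ + 66x⁴ − 57x³ − 16x² + 20x − 6.
Step 4: lead(−18x⁵ + 66x⁴ − 57x³ − 16x² + 20x − 6) ÷ lead(D) = −18x⁵ ÷ −3x² = 6x³. Subtract (6x³)·D = −18x⁵ + 48x⁴ − 24x³. Remainder: 18x⁴ − 33x³ − 16x² + 20x − 6.
Step 5: lead(18x⁴ − 33x³ − 16x² + 20x − 6) ÷ lead(D) = 18x⁴ ÷ −3x² = −6x². Subtract (−6x²)·D = 18x⁴ − 48x³ + 24x². Remainder: 15x³ − 40x² + 20x − 6.
Step 6: lead(15x³ − 40x² + 20x − 6) ÷ lead(D) = 15x³ ÷ −3x² = −5x. Subtract (−5x)·D = 15x³ − 40x² + 20x. Remainder: −6.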